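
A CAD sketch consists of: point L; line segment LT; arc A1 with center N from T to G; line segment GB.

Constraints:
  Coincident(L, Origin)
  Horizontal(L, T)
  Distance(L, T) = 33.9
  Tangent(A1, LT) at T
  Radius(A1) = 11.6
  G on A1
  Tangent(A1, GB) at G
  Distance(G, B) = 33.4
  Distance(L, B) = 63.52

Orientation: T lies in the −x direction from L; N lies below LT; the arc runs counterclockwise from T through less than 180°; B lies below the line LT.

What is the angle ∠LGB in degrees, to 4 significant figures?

103.0°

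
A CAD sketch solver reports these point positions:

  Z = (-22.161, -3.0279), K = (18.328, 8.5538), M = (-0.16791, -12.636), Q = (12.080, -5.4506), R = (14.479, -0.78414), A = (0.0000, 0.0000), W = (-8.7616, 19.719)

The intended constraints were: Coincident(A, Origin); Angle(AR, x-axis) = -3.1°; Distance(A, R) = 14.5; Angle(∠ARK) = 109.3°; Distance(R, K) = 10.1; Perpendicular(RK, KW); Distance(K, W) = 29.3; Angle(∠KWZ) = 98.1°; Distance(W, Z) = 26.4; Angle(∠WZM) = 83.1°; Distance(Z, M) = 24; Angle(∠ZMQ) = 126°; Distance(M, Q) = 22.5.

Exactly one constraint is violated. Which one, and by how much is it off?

Distance(M, Q) = 22.5 — off by 8.30.

A = (0.00, 0.00) ✓; AR at -3.100° ✓; |AR| = 14.50 ✓; ∠ARK = 109.3° ✓; |RK| = 10.10 ✓; ∠(RK, KW) = 90.00° ✓; |KW| = 29.30 ✓; ∠KWZ = 98.10° ✓; |WZ| = 26.40 ✓; ∠WZM = 83.10° ✓; |ZM| = 24.00 ✓; ∠ZMQ = 126.0° ✓; |MQ| = 14.20 ✗.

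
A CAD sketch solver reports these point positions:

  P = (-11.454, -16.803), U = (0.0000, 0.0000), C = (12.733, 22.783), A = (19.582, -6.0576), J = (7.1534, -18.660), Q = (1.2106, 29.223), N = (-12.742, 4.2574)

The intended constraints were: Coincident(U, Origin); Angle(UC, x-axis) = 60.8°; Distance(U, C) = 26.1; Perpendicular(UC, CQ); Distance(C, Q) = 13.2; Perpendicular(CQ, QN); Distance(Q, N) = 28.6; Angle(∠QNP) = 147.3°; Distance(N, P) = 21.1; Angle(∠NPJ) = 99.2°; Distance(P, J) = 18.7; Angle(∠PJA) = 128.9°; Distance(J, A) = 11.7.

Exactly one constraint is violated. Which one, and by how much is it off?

Distance(J, A) = 11.7 — off by 6.00.

U = (0.00, 0.00) ✓; UC at 60.80° ✓; |UC| = 26.10 ✓; ∠(UC, CQ) = 90.00° ✓; |CQ| = 13.20 ✓; ∠(CQ, QN) = 90.00° ✓; |QN| = 28.60 ✓; ∠QNP = 147.3° ✓; |NP| = 21.10 ✓; ∠NPJ = 99.20° ✓; |PJ| = 18.70 ✓; ∠PJA = 128.9° ✓; |JA| = 17.70 ✗.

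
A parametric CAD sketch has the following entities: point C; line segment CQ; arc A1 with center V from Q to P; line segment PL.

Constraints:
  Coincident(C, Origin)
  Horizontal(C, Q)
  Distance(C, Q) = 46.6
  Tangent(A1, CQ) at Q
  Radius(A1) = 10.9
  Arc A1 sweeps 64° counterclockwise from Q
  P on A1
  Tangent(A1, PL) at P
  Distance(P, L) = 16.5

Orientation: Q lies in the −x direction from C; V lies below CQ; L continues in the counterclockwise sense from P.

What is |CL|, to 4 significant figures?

66.99

C is at the origin; C and Q share the same y with |CQ| = 46.6 and Q on the −x side, so Q = (-46.60, 0.000). Tangency of A1 to CQ means the radius VQ is perpendicular to CQ, so V = Q + (0, -10.9) = (-46.60, -10.90). On A1, Q sits at bearing 90° from V; a 64° counterclockwise sweep puts P at bearing 154°, so P = V + 10.9·(cos 154°, sin 154°) = (-56.40, -6.122). Since A1 is tangent to PL there, VP ⟂ PL, so PL runs along (−sin 154°, cos 154°); with |PL| = 16.5, L = (-63.63, -20.95). Then |CL| = |L − C| = 66.99.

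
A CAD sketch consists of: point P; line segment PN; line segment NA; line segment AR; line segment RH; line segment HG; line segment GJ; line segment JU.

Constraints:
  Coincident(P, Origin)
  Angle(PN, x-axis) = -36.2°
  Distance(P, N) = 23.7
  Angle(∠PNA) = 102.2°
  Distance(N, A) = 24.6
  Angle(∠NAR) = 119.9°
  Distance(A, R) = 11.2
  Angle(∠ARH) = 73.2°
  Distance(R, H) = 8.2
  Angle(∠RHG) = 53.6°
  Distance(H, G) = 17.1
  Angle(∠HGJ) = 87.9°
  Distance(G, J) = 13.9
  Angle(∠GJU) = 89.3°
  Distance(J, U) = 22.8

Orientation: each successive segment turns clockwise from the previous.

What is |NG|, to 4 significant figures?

29.25

∠ARH = 73.2° gives RH at 79.10° from the x-axis; with |RH| = 8.2, H = (-0.4709, -29.57). ∠RHG = 53.6° gives HG at -47.30° from the x-axis; with |HG| = 17.1, G = (11.13, -42.14). Then |NG| = |G − N| = 29.25.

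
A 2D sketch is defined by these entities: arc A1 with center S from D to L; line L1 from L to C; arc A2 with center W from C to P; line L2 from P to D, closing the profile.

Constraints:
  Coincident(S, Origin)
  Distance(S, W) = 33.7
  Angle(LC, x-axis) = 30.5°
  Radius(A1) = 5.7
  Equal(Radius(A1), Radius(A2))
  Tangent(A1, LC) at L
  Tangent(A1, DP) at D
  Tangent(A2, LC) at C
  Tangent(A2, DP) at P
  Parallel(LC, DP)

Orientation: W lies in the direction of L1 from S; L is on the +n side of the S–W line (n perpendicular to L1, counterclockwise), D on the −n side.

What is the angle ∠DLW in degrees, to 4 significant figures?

80.40°

S is at the origin and W lies 33.7 along u from S, so W = 33.7·u = (29.04, 17.10). Tangency of A1 to both parallel lines with radius 5.7 puts L and D at S ± 5.7·n: L = (-2.893, 4.911), D = (2.893, -4.911). Then cos ∠DLW = LD·LW / (|LD||LW|), giving 80.40°.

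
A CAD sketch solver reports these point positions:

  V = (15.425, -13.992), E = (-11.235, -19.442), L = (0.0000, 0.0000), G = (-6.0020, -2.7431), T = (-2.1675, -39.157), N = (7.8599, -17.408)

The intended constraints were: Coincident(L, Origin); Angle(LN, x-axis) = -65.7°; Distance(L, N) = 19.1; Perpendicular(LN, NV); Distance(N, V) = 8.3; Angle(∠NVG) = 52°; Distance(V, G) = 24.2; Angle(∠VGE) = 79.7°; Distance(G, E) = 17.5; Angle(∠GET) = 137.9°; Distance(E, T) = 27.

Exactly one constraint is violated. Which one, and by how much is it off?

Distance(E, T) = 27 — off by 5.30.

L = (0.00, 0.00) ✓; LN at -65.70° ✓; |LN| = 19.10 ✓; ∠(LN, NV) = 90.00° ✓; |NV| = 8.301 ✓; ∠NVG = 52.00° ✓; |VG| = 24.20 ✓; ∠VGE = 79.70° ✓; |GE| = 17.50 ✓; ∠GET = 137.9° ✓; |ET| = 21.70 ✗.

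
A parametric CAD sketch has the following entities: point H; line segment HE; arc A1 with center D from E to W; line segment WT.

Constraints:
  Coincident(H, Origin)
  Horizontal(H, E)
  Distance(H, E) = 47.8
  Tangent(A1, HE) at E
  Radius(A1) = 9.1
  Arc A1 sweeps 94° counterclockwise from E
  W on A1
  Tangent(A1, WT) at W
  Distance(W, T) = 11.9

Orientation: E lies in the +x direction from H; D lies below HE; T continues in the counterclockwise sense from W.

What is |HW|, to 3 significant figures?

39.9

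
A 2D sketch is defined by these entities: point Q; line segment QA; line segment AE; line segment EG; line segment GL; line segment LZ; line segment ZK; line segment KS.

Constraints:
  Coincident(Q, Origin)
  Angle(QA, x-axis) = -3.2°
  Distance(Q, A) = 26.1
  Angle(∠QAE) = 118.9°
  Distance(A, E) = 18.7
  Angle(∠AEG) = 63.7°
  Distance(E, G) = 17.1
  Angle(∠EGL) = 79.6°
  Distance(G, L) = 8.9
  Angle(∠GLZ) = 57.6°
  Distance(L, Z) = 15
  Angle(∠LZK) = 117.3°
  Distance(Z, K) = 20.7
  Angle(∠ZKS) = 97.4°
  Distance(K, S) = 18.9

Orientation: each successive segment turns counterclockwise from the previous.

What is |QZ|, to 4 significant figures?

35.61

Q is at the origin; QA runs at -3.2° with length 26.1, so A = (26.06, -1.457). ∠QAE = 118.9° gives AE at 57.90° from the x-axis; with |AE| = 18.7, E = (36.00, 14.38). ∠AEG = 63.7° gives EG at 174.2° from the x-axis; with |EG| = 17.1, G = (18.98, 16.11). ∠EGL = 79.6° gives GL at -85.40° from the x-axis; with |GL| = 8.9, L = (19.70, 7.241). ∠GLZ = 57.6° gives LZ at 37.00° from the x-axis; with |LZ| = 15.0, Z = (31.68, 16.27). Then |QZ| = |Z − Q| = 35.61.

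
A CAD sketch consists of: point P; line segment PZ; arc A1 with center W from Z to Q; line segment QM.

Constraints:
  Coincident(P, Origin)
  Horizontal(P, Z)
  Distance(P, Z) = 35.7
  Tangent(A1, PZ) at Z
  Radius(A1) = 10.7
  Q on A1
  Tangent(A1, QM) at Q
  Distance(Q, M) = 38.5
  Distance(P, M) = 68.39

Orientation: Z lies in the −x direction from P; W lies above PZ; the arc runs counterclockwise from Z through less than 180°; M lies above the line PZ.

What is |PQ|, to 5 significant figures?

31.500

P is at the origin; PZ is horizontal with |PZ| = 35.7 and Z on the −x side, so Z = (-35.700, 0.0000). Tangency of A1 to PZ means the radius WZ is perpendicular to PZ, so W = Z + (0, 10.7) = (-35.700, 10.700). Since WQ ⟂ QM (tangency), |WM| = √(10.7² + 38.5²) = 39.959 regardless of where Q sits on A1. So M lies on both circle(P, 68.39) and circle(W, 39.959); the above-PZ intersection is M = (-47.994, 48.721). Q is the foot of the tangent from M: Q = (-26.772, 16.598).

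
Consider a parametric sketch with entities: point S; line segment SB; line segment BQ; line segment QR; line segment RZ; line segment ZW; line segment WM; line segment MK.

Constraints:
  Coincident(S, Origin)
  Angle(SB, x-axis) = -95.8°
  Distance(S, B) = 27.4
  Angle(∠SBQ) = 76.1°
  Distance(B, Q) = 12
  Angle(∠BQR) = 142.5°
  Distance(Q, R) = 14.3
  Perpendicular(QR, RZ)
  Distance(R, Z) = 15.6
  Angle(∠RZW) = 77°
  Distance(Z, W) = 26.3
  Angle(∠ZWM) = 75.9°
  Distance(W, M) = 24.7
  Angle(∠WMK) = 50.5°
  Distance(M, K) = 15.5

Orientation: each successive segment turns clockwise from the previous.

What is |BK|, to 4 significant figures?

16.51

∠ZWM = 75.9° gives WM at -174.3° from the x-axis; with |WM| = 24.7, M = (-24.37, -29.94). ∠WMK = 50.5° gives MK at 56.20° from the x-axis; with |MK| = 15.5, K = (-15.75, -17.06). Then |BK| = |K − B| = 16.51.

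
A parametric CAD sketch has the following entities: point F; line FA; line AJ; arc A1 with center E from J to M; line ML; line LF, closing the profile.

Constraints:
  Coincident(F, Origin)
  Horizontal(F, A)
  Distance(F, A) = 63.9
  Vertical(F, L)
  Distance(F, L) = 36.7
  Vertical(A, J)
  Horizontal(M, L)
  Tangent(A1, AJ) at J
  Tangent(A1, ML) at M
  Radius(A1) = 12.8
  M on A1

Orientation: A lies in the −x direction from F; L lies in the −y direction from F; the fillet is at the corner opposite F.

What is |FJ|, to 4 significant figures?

68.22

The virtual corner opposite F is at (-63.90, -36.70). A1 meets AJ tangentially, so EJ is at right angles to AJ and A1 meets ML tangentially, so EM is at right angles to ML, with radius 12.8, so the center E sits 12.8 in from both sides at E = (-51.10, -23.90). That places the tangent points at J = (-63.90, -23.90) on AJ and M = (-51.10, -36.70) on ML. Then |FJ| = |J − F| = 68.22.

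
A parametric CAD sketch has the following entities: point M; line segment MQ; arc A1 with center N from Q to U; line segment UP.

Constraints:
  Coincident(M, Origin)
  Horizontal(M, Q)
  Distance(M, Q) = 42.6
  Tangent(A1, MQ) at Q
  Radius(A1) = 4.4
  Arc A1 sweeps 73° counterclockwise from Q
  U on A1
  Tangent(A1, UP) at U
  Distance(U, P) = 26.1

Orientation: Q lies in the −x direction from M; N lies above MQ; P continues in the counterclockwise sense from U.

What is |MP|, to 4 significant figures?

41.65

M is at the origin; MQ is horizontal with |MQ| = 42.6 and Q on the −x side, so Q = (-42.60, 0.000). The tangent condition forces NQ to be normal to MQ, so N = Q + (0, 4.4) = (-42.60, 4.400). On A1, Q sits at bearing -90° from N; a 73° counterclockwise sweep puts U at bearing -17°, so U = N + 4.4·(cos -17°, sin -17°) = (-38.39, 3.114). The tangent condition forces NU to be normal to UP, so UP runs along (−sin -17°, cos -17°); with |UP| = 26.1, P = (-30.76, 28.07). Then |MP| = |P − M| = 41.65.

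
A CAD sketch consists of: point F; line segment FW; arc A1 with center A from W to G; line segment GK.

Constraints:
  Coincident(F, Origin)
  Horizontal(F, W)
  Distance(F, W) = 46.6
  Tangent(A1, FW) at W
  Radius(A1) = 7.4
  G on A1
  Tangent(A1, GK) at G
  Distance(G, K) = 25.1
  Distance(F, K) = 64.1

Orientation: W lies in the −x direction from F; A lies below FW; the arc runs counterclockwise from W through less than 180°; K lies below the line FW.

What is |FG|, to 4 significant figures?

54.43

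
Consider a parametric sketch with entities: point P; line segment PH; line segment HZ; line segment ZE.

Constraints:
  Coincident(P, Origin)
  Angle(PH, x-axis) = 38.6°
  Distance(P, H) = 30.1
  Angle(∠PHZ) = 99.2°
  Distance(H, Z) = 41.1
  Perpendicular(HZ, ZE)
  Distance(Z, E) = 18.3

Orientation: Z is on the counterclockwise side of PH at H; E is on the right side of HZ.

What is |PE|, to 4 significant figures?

66.43

∠PHZ = 99.2°, so HZ runs at 38.6° + (180° − 99.2°) = 119.4° from the x-axis; with |HZ| = 41.1, Z = H + 41.1·(cos 119.4°, sin 119.4°) = (3.348, 54.59). HZ is perpendicular to ZE; with |ZE| = 18.3 on the right of HZ, E = Z + 18.3·(0.8712, 0.4909) = (19.29, 63.57). Then |PE| = |E − P| = 66.43.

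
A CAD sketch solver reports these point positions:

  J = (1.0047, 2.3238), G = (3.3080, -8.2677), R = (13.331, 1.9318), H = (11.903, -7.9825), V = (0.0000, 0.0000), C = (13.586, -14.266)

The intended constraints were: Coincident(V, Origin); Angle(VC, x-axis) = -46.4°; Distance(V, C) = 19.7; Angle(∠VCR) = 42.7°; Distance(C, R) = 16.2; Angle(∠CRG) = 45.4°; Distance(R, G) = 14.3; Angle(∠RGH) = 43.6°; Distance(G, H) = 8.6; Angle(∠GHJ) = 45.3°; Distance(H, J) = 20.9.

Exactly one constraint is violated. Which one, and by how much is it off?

Distance(H, J) = 20.9 — off by 5.90.

V = (0.00, 0.00) ✓; VC at -46.40° ✓; |VC| = 19.70 ✓; ∠VCR = 42.70° ✓; |CR| = 16.20 ✓; ∠CRG = 45.40° ✓; |RG| = 14.30 ✓; ∠RGH = 43.60° ✓; |GH| = 8.600 ✓; ∠GHJ = 45.30° ✓; |HJ| = 15.00 ✗.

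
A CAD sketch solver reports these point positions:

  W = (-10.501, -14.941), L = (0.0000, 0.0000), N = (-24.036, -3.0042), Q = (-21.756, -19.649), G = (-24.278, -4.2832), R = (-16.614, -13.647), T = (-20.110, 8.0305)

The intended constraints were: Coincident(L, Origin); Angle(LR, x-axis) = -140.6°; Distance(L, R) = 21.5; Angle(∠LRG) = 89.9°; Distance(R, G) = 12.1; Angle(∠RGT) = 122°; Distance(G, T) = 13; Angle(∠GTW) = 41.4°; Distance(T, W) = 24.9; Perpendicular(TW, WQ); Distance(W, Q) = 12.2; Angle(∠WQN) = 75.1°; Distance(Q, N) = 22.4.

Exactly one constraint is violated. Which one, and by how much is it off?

Distance(Q, N) = 22.4 — off by 5.60.

L = (0.00, 0.00) ✓; LR at -140.6° ✓; |LR| = 21.50 ✓; ∠LRG = 89.90° ✓; |RG| = 12.10 ✓; ∠RGT = 122.0° ✓; |GT| = 13.00 ✓; ∠GTW = 41.40° ✓; |TW| = 24.90 ✓; ∠(TW, WQ) = 90.00° ✓; |WQ| = 12.20 ✓; ∠WQN = 75.10° ✓; |QN| = 16.80 ✗.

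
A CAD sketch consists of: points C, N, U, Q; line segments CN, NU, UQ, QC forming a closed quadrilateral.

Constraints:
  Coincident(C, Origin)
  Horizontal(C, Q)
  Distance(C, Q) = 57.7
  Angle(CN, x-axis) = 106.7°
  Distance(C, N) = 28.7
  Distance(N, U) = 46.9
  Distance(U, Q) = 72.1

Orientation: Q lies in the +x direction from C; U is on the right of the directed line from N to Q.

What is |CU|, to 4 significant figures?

22.59

Checks: |NU| = 46.90 ✓; |UQ| = 72.10 ✓.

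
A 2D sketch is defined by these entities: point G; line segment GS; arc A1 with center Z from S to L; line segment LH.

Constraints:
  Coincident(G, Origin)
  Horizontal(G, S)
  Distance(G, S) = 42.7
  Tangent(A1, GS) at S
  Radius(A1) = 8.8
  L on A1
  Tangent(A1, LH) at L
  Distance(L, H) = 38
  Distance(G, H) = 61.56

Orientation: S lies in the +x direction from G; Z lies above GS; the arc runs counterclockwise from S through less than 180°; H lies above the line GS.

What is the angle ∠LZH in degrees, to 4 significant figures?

76.96°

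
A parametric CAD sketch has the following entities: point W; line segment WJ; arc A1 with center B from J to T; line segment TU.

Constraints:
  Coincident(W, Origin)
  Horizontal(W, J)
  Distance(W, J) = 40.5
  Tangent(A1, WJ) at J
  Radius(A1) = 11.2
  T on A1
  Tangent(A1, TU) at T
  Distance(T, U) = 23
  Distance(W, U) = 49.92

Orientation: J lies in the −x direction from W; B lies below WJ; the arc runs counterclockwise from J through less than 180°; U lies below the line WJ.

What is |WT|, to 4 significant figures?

52.45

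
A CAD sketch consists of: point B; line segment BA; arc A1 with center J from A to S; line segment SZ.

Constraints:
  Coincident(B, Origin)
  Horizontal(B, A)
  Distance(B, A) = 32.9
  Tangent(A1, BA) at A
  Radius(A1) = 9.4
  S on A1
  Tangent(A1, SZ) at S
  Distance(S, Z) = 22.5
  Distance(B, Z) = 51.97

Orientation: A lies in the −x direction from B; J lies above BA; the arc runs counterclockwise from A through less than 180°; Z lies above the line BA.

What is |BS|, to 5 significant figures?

30.110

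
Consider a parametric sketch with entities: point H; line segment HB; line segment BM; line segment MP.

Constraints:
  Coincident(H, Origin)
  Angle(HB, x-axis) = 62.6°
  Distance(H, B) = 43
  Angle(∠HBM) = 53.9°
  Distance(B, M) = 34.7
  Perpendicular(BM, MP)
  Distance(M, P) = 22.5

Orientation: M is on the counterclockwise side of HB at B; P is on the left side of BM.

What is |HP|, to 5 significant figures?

15.414

H is at the origin; HB runs at 62.6° with length 43.0, so B = 43.0·(cos 62.6°, sin 62.6°) = (19.789, 38.176). ∠HBM = 53.9°, so BM runs at 62.6° + (180° − 53.9°) = 188.70° from the x-axis; with |BM| = 34.7, M = B + 34.7·(cos 188.70°, sin 188.70°) = (-14.512, 32.927). BM is perpendicular to MP; with |MP| = 22.5 on the left of BM, P = M + 22.5·(0.15126, -0.98849) = (-11.109, 10.686). Then |HP| = |P − H| = 15.414.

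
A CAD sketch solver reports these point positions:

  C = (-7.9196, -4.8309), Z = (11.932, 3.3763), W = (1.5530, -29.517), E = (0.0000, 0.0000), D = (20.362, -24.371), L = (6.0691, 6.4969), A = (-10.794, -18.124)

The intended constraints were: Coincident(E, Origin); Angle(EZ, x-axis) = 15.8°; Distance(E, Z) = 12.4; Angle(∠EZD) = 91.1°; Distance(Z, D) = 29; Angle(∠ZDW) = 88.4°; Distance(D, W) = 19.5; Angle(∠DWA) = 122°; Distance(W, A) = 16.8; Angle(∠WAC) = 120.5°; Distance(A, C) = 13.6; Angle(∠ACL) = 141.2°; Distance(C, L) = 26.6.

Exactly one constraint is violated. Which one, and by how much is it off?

Distance(C, L) = 26.6 — off by 8.60.

E = (0.00, 0.00) ✓; EZ at 15.80° ✓; |EZ| = 12.40 ✓; ∠EZD = 91.10° ✓; |ZD| = 29.00 ✓; ∠ZDW = 88.40° ✓; |DW| = 19.50 ✓; ∠DWA = 122.0° ✓; |WA| = 16.80 ✓; ∠WAC = 120.5° ✓; |AC| = 13.60 ✓; ∠ACL = 141.2° ✓; |CL| = 18.00 ✗.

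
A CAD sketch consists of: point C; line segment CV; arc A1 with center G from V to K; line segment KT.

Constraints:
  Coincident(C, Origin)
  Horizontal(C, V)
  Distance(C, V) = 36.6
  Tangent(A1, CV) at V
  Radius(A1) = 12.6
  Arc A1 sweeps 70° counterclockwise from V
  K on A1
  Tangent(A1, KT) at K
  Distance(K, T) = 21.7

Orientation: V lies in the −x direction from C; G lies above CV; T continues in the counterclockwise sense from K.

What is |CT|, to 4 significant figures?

33.52

C is at the origin; C and V share the same y with |CV| = 36.6 and V on the −x side, so V = (-36.60, 0.000). Since A1 is tangent to CV there, GV ⟂ CV, so G = V + (0, 12.6) = (-36.60, 12.60). On A1, V sits at bearing -90° from G; a 70° counterclockwise sweep puts K at bearing -20°, so K = G + 12.6·(cos -20°, sin -20°) = (-24.76, 8.291). Tangency of A1 to KT means the radius GK is perpendicular to KT, so KT runs along (−sin -20°, cos -20°); with |KT| = 21.7, T = (-17.34, 28.68). Then |CT| = |T − C| = 33.52.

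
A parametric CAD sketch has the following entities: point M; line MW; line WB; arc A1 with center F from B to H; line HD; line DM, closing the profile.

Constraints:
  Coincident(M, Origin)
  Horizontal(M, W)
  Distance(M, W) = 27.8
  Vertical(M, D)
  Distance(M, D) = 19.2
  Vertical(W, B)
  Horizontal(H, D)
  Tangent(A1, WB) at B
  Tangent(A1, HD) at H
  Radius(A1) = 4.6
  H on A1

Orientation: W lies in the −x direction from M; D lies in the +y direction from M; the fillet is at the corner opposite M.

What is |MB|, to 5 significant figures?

31.401

M is at the origin; MW is horizontal with |MW| = 27.8 and W on the −x side, so W = (-27.800, 0.0000). MD is vertical with |MD| = 19.2 and D on the +y side, so D = (0.0000, 19.200). The virtual corner opposite M is at (-27.800, 19.200). Since A1 is tangent to WB there, FB ⟂ WB and the tangent condition forces FH to be normal to HD, with radius 4.6, so the center F sits 4.6 in from both sides at F = (-23.200, 14.600). That places the tangent points at B = (-27.800, 14.600) on WB and H = (-23.200, 19.200) on HD. Then |MB| = |B − M| = 31.401.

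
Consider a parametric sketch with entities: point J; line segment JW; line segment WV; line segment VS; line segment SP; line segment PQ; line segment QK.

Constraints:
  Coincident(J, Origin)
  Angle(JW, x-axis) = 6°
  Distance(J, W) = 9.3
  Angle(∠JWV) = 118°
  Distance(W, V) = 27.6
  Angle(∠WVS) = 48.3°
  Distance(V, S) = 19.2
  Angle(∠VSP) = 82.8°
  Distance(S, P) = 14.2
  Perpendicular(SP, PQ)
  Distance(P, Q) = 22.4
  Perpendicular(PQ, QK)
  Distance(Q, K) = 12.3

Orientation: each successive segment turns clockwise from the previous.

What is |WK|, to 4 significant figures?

30.51

J is at the origin; JW runs at 6.0° with length 9.3, so W = (9.249, 0.9721). ∠JWV = 118.0° gives WV at -56.00° from the x-axis; with |WV| = 27.6, V = (24.68, -21.91). ∠WVS = 48.3° gives VS at 172.3° from the x-axis; with |VS| = 19.2, S = (5.656, -19.34). ∠VSP = 82.8° gives SP at 75.10° from the x-axis; with |SP| = 14.2, P = (9.307, -5.614). The perpendicularity gives PQ at right angles to SP, so PQ runs at -14.90°; with |PQ| = 22.4, Q = (30.95, -11.37). PQ ⟂ QK, so QK runs at -104.9°; with |QK| = 12.3, K = (27.79, -23.26). Then |WK| = |K − W| = 30.51.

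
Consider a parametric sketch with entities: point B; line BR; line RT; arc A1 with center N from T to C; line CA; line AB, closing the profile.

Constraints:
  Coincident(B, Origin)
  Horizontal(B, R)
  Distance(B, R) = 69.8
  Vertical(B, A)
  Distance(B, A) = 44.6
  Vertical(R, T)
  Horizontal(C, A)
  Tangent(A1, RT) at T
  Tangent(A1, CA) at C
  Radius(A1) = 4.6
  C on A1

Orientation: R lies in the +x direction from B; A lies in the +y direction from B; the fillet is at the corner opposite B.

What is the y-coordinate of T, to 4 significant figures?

40.00

The virtual corner opposite B is at (69.80, 44.60). Tangency of A1 to RT means the radius NT is perpendicular to RT and since A1 is tangent to CA there, NC ⟂ CA, with radius 4.6, so the center N sits 4.6 in from both sides at N = (65.20, 40.00). That places the tangent points at T = (69.80, 40.00) on RT and C = (65.20, 44.60) on CA. So T.y = 40.00.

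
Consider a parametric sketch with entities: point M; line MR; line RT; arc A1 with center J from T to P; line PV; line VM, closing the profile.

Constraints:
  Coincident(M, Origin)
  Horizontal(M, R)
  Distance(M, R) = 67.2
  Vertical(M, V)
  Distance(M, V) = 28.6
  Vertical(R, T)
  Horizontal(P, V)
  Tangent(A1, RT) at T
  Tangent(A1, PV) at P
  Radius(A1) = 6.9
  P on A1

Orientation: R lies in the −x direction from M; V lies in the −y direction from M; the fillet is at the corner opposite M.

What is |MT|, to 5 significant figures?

70.617

M is at the origin; MR is horizontal with |MR| = 67.2 and R on the −x side, so R = (-67.200, 0.0000). MV is vertical with |MV| = 28.6 and V on the −y side, so V = (0.0000, -28.600). The virtual corner opposite M is at (-67.200, -28.600). A1 meets RT tangentially, so JT is at right angles to RT and A1 meets PV tangentially, so JP is at right angles to PV, with radius 6.9, so the center J sits 6.9 in from both sides at J = (-60.300, -21.700). That places the tangent points at T = (-67.200, -21.700) on RT and P = (-60.300, -28.600) on PV. Then |MT| = |T − M| = 70.617.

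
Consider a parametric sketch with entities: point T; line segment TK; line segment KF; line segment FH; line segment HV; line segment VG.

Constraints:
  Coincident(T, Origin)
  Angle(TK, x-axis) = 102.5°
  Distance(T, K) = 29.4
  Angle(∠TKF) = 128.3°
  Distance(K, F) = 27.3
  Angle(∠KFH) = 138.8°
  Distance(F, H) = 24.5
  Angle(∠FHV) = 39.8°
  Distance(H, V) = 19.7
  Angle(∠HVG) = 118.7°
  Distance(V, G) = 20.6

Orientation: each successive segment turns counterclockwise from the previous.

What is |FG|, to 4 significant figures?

11.03

T is at the origin; TK runs at 102.5° with length 29.4, so K = (-6.363, 28.70). ∠TKF = 128.3° gives KF at 154.2° from the x-axis; with |KF| = 27.3, F = (-30.94, 40.58). ∠KFH = 138.8° gives FH at -164.6° from the x-axis; with |FH| = 24.5, H = (-54.56, 34.08). ∠FHV = 39.8° gives HV at -24.40° from the x-axis; with |HV| = 19.7, V = (-36.62, 25.94). ∠HVG = 118.7° gives VG at 36.90° from the x-axis; with |VG| = 20.6, G = (-20.15, 38.31). Then |FG| = |G − F| = 11.03.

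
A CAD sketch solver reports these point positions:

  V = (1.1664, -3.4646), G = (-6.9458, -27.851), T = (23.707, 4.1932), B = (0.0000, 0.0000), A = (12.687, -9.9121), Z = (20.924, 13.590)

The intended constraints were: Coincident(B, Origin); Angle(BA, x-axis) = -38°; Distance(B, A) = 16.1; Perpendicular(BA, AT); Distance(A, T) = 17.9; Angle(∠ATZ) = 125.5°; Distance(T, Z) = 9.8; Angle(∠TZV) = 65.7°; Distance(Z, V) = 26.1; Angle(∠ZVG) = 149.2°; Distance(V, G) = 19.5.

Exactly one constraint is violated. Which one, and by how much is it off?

Distance(V, G) = 19.5 — off by 6.20.

B = (0.00, 0.00) ✓; BA at -38.00° ✓; |BA| = 16.10 ✓; ∠(BA, AT) = 90.00° ✓; |AT| = 17.90 ✓; ∠ATZ = 125.5° ✓; |TZ| = 9.800 ✓; ∠TZV = 65.70° ✓; |ZV| = 26.10 ✓; ∠ZVG = 149.2° ✓; |VG| = 25.70 ✗.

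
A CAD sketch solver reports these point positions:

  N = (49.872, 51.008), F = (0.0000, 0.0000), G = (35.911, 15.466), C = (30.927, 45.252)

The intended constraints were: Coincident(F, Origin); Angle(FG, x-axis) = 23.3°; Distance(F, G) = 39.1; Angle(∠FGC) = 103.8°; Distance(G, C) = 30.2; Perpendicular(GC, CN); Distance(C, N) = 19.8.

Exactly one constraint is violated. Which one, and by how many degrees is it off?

Perpendicular(GC, CN) — off by 7.40°.

F = (0.00, 0.00) ✓; FG at 23.30° ✓; |FG| = 39.10 ✓; ∠FGC = 103.8° ✓; |GC| = 30.20 ✓; ∠(GC, CN) = 82.60° ✗; |CN| = 19.80 ✓.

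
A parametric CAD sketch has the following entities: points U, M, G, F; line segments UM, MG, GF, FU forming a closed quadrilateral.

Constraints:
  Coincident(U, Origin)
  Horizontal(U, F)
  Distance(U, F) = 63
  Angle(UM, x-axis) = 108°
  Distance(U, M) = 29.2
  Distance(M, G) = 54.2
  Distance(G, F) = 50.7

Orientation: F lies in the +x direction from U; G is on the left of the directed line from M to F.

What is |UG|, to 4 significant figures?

62.37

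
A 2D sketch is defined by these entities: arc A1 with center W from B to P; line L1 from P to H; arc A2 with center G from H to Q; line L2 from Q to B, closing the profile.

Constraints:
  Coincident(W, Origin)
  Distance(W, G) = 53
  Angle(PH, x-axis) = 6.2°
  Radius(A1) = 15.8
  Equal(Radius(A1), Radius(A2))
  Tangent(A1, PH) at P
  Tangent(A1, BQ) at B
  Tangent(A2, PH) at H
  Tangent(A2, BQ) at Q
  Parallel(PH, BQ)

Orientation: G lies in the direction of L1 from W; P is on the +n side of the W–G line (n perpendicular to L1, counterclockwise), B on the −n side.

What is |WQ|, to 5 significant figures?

55.305

The slot axis is L1's direction at 6.2°, so u = (cos 6.2°, sin 6.2°) = (0.99415, 0.10800) and n = (−sin 6.2°, cos 6.2°) = (-0.10800, 0.99415). W is at the origin and G lies 53.0 along u from W, so G = 53.0·u = (52.690, 5.7240). Tangency of A1 to both parallel lines with radius 15.8 puts P and B at W ± 15.8·n: P = (-1.7064, 15.708), B = (1.7064, -15.708). Equal radii place H and Q the same way about G: H = G + 15.8·n = (50.984, 21.432), Q = G − 15.8·n = (54.396, -9.9836). Then |WQ| = |Q − W| = 55.305.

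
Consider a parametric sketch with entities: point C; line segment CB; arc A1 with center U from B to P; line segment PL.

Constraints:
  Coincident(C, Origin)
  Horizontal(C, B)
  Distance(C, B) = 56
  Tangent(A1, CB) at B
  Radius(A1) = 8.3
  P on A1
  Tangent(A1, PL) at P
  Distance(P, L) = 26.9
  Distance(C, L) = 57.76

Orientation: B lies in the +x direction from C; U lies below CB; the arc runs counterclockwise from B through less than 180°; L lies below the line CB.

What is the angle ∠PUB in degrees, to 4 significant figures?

86.74°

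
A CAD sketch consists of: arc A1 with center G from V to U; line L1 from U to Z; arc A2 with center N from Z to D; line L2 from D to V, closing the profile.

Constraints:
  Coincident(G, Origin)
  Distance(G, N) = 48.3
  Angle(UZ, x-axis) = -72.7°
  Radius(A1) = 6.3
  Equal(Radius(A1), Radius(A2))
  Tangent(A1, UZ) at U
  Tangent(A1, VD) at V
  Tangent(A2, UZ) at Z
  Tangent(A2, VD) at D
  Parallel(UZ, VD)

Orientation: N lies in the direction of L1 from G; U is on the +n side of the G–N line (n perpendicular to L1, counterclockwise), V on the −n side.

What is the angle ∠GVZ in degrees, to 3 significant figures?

75.4°

The slot axis is L1's direction at -72.7°, so u = (cos -72.7°, sin -72.7°) = (0.297, -0.955) and n = (−sin -72.7°, cos -72.7°) = (0.955, 0.297). G is at the origin and N lies 48.3 along u from G, so N = 48.3·u = (14.4, -46.1). Tangency of A1 to both parallel lines with radius 6.3 puts U and V at G ± 6.3·n: U = (6.01, 1.87), V = (-6.01, -1.87). Equal radii place Z and D the same way about N: Z = N + 6.3·n = (20.4, -44.2), D = N − 6.3·n = (8.35, -48.0). Then cos ∠GVZ = VG·VZ / (|VG||VZ|), giving 75.4°.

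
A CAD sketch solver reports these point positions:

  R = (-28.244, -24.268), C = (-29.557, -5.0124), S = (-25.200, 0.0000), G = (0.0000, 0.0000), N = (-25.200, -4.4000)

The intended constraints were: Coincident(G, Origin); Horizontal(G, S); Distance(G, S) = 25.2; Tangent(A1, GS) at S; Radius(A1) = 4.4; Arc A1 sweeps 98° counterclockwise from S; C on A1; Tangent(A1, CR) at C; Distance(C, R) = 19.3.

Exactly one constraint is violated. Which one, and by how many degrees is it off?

Tangent(A1, CR) at C — off by 4.10°.

G = (0.00, 0.00) ✓; G.y = 0.00, S.y = 0.00 ✓; |GS| = 25.20 ✓; ∠(NS, SG) = 90.00° ✓; |NS| = 4.400 ✓; bearing(N→C) − bearing(N→S) = 98.00° ✓; |NC| = 4.400 ✓; ∠(NC, CR) = 94.10° ✗; |CR| = 19.30 ✓.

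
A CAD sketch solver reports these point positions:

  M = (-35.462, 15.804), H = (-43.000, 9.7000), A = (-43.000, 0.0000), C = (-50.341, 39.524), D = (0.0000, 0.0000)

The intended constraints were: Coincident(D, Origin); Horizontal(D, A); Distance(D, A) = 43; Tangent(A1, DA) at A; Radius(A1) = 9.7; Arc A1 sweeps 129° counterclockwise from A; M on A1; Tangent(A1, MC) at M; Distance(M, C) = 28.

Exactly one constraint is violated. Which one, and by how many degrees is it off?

Tangent(A1, MC) at M — off by 6.90°.

D = (0.00, 0.00) ✓; D.y = 0.00, A.y = 0.00 ✓; |DA| = 43.00 ✓; ∠(HA, AD) = 90.00° ✓; |HA| = 9.700 ✓; bearing(H→M) − bearing(H→A) = 129.0° ✓; |HM| = 9.699 ✓; ∠(HM, MC) = 96.90° ✗; |MC| = 28.00 ✓.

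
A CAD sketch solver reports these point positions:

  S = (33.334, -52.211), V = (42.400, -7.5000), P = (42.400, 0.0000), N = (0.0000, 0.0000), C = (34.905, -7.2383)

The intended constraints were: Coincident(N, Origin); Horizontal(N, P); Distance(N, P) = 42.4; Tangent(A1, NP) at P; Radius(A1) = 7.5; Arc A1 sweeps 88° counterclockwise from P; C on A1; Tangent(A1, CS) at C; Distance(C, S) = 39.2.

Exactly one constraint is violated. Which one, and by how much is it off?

Distance(C, S) = 39.2 — off by 5.80.

N = (0.00, 0.00) ✓; N.y = 0.00, P.y = 0.00 ✓; |NP| = 42.40 ✓; ∠(VP, PN) = 90.00° ✓; |VP| = 7.500 ✓; bearing(V→C) − bearing(V→P) = 88.00° ✓; |VC| = 7.500 ✓; ∠(VC, CS) = 90.00° ✓; |CS| = 45.00 ✗.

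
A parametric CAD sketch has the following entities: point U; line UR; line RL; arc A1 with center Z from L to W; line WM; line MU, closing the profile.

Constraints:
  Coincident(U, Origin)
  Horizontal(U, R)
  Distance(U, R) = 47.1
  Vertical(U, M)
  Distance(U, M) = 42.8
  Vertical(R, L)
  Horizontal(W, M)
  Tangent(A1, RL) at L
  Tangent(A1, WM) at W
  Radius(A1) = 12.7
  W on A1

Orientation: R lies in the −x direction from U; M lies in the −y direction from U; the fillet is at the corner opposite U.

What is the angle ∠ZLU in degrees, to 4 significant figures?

32.58°

The virtual corner opposite U is at (-47.10, -42.80). The tangent condition forces ZL to be normal to RL and A1 meets WM tangentially, so ZW is at right angles to WM, with radius 12.7, so the center Z sits 12.7 in from both sides at Z = (-34.40, -30.10). That places the tangent points at L = (-47.10, -30.10) on RL and W = (-34.40, -42.80) on WM. Then cos ∠ZLU = LZ·LU / (|LZ||LU|), giving 32.58°.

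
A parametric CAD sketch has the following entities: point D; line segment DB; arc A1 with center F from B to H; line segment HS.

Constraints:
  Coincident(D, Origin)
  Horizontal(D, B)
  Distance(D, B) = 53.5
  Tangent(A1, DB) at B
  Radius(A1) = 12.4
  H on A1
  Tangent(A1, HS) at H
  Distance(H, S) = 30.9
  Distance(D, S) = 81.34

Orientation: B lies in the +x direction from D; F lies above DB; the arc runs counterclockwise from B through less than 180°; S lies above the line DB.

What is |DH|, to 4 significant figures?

66.64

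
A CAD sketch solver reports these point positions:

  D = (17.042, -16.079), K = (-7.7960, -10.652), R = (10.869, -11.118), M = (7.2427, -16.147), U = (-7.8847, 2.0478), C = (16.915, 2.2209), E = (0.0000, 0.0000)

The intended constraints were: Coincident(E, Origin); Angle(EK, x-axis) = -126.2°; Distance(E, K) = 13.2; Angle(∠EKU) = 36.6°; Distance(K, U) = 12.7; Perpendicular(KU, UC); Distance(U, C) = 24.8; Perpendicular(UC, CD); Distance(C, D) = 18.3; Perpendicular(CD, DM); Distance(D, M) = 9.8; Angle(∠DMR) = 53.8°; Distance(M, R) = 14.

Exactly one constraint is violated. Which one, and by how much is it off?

Distance(M, R) = 14 — off by 7.80.

E = (0.00, 0.00) ✓; EK at -126.2° ✓; |EK| = 13.20 ✓; ∠EKU = 36.60° ✓; |KU| = 12.70 ✓; ∠(KU, UC) = 90.00° ✓; |UC| = 24.80 ✓; ∠(UC, CD) = 90.00° ✓; |CD| = 18.30 ✓; ∠(CD, DM) = 90.00° ✓; |DM| = 9.800 ✓; ∠DMR = 53.81° ✓; |MR| = 6.200 ✗.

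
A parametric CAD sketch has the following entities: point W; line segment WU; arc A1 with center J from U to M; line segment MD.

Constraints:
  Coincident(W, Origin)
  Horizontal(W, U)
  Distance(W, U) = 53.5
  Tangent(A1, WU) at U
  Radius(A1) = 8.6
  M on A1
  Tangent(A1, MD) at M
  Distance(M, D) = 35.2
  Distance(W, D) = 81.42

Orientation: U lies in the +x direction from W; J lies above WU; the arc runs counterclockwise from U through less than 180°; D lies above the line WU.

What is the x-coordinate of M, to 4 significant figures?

61.83

W is at the origin; WU is horizontal with |WU| = 53.5 and U on the +x side, so U = (53.50, 0.000). A1 meets WU tangentially, so JU is at right angles to WU, so J = U + (0, 8.6) = (53.50, 8.600). Since JM ⟂ MD (tangency), |JD| = √(8.6² + 35.2²) = 36.24 regardless of where M sits on A1. So D lies on both circle(W, 81.42) and circle(J, 36.24); the above-WU intersection is D = (70.61, 40.54). M is the foot of the tangent from D: M = (61.83, 6.455).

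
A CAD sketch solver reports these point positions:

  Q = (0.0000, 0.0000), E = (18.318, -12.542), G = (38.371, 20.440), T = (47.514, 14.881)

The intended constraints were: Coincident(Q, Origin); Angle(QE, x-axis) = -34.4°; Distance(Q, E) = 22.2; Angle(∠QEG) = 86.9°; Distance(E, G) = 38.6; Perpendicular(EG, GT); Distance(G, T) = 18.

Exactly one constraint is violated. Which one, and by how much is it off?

Distance(G, T) = 18 — off by 7.30.

Q = (0.00, 0.00) ✓; QE at -34.40° ✓; |QE| = 22.20 ✓; ∠QEG = 86.90° ✓; |EG| = 38.60 ✓; ∠(EG, GT) = 90.00° ✓; |GT| = 10.70 ✗.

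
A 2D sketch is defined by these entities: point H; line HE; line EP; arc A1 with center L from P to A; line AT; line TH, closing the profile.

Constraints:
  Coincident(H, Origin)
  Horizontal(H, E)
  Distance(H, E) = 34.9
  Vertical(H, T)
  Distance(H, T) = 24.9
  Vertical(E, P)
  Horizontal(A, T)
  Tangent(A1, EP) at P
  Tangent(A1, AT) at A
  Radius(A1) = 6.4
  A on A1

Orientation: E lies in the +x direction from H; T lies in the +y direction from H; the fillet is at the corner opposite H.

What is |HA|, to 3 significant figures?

37.8

The virtual corner opposite H is at (34.9, 24.9). A1 meets EP tangentially, so LP is at right angles to EP and since A1 is tangent to AT there, LA ⟂ AT, with radius 6.4, so the center L sits 6.4 in from both sides at L = (28.5, 18.5). That places the tangent points at P = (34.9, 18.5) on EP and A = (28.5, 24.9) on AT. Then |HA| = |A − H| = 37.8.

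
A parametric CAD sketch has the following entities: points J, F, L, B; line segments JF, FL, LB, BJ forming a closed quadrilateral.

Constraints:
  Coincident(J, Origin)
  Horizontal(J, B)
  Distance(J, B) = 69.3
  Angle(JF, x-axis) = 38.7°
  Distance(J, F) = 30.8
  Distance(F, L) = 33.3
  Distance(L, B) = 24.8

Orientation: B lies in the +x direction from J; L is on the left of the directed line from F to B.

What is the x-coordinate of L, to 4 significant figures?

57.25

Checks: |FL| = 33.30 ✓; |LB| = 24.80 ✓.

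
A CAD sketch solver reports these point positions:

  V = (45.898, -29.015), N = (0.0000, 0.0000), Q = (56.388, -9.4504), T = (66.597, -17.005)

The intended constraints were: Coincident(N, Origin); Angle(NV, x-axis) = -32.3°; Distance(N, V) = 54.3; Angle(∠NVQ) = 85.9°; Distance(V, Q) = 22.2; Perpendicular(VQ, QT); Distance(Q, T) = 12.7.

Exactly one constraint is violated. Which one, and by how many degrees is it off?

Perpendicular(VQ, QT) — off by 8.30°.

N = (0.00, 0.00) ✓; NV at -32.30° ✓; |NV| = 54.30 ✓; ∠NVQ = 85.90° ✓; |VQ| = 22.20 ✓; ∠(VQ, QT) = 98.30° ✗; |QT| = 12.70 ✓.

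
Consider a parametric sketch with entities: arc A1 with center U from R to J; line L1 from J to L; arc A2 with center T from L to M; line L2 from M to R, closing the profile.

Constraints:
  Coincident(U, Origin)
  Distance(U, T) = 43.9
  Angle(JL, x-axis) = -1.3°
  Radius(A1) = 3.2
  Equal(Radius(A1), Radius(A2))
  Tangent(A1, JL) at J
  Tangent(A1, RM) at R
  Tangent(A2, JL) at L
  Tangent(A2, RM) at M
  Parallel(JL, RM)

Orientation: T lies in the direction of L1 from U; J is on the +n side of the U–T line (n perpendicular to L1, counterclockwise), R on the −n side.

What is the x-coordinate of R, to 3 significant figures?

-0.0726

The slot axis is L1's direction at -1.3°, so u = (cos -1.3°, sin -1.3°) = (1.00, -0.0227) and n = (−sin -1.3°, cos -1.3°) = (0.0227, 1.00). U is at the origin and T lies 43.9 along u from U, so T = 43.9·u = (43.9, -0.996). Tangency of A1 to both parallel lines with radius 3.2 puts J and R at U ± 3.2·n: J = (0.0726, 3.20), R = (-0.0726, -3.20). So R.x = -0.0726.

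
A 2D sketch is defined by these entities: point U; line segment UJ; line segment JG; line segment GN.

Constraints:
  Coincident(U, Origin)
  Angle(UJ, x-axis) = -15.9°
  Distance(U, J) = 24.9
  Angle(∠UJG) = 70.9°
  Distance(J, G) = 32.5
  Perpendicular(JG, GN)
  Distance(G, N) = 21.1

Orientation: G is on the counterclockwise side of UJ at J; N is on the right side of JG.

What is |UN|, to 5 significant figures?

50.841

∠UJG = 70.9°, so JG runs at -15.9° + (180° − 70.9°) = 93.200° from the x-axis; with |JG| = 32.5, G = J + 32.5·(cos 93.200°, sin 93.200°) = (22.133, 25.628). JG is perpendicular to GN; with |GN| = 21.1 on the right of JG, N = G + 21.1·(0.99844, 0.055822) = (43.200, 26.806). Then |UN| = |N − U| = 50.841.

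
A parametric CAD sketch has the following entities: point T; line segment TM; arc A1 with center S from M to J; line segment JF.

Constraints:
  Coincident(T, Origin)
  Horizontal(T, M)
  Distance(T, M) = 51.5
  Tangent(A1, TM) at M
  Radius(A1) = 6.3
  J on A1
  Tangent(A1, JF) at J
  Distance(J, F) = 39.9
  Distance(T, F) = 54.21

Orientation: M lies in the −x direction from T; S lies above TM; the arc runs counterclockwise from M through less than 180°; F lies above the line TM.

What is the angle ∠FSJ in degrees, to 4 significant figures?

81.03°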